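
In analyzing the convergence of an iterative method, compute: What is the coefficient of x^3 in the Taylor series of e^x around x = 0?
Taylor series of e^x=Σ x^n/n!
Coefficient of x^3=1/3!=1/6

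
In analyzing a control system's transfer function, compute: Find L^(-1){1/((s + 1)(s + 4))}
Partial fractions: 1/((s+1)(s+4))=A/(s+1)+B/(s+4)
Cover-up: A=1/(s+4)|_{s=-1}=1/3; B=1/(s+1)|_{s=-4}=-1/3
L^(-1)=(1/3)e^(-t) - (1/3)e^(-4t)

Answer: (1/3)(e^(-t) - e^(-4t))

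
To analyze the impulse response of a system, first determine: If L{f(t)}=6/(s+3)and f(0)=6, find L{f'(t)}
L{f'(t)}=s·F(s) - f(0)=6s/(s + 3) - 6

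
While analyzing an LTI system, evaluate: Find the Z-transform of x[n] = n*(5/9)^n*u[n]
Using the property Z{n*a^n*u[n]} = az/(z-a)^2
With a = 5/9: X(z) = (5/9)z/(z - 5/9)^2, |z| > 5/9

Answer: (5/9)z/(z - 5/9)^2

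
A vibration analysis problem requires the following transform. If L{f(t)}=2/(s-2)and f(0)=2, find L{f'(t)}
L{f'(t)} = s·F(s) - f(0) = 2s/(s-2) - 2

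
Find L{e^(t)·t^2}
First shifting: L{e^(at)f(t)}=F(s-a)
L{t^2}=2/s^3
Shift s → s-1: 2/(s-1)^3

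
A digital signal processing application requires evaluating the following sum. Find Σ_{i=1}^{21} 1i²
= 1·n(n+1)(2n+1)/6 = 1·21·22·43/6 = 3311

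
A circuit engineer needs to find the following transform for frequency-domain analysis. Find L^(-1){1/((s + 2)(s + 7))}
Partial fractions: 1/((s+2)(s+7))=A/(s+2)+B/(s+7)
Cover-up: A=1/(s+7)|_{s=-2}=1/5; B=1/(s+2)|_{s=-7}=-1/5
L^(-1)=(1/5)e^(-2t) - (1/5)e^(-7t)

Answer: (1/5)(e^(-2t) - e^(-7t))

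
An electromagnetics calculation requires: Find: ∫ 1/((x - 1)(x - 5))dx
Partial fractions: 1/((x-1)(x-5))=A/(x-1)+B/(x-5)
A=-1/4, B=1/4
∫ [-1/4· 1/(x-1)+1/4· 1/(x-5)] dx
=(1/4)[ln|x-5| - ln|x-1|]+C

Answer: (1/4)·ln|(x-5)/(x-1)|+C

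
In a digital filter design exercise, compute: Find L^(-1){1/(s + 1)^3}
L^(-1){1/(s-a)^n}=t^(n-1)·e^(at)/(n-1)!
Here a=-1, n=3: t^2·e^(-t)/2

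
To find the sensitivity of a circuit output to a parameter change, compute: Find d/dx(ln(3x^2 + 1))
Chain rule: d/dx[ln(u)]=u'/u where u=3x^2+1
u'=6x

Answer: (6x)/(3x^2+1)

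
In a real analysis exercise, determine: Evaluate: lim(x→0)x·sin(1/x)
Squeeze theorem: -|x| ≤ x·sin(1/x) ≤ |x|
Since x → 0 as x → 0, by squeeze theorem the limit is 0

Answer: 0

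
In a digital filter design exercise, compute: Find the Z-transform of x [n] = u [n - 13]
Using the time-shift property: Z{u[n-13]} = z^(-13)*z/(z-1)
= z^(-12)/(z-1)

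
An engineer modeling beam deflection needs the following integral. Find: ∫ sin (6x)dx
Using substitution u=6x: ∫ sin(u) du/6=-cos(u)/6+C

Answer: (-1/6)cos(6x)+C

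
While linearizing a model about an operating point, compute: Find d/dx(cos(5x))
Chain rule: d/dx[cos(u)] = -sin(u)·u' where u = 5x
u' = 5

Answer: -5·sin(5x)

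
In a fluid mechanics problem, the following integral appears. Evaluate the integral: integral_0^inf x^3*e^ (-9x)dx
This is a Gamma integral. Substitute u=9x (du=9 dx):
integral_0^inf x^3 * e^(-9x) dx=(1/9^4) integral_0^inf u^3 * e^(-u) du
=Gamma(4)/9^4=3!/9^4=6/6561

Answer: 2/2187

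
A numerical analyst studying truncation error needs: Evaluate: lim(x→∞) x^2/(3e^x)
Apply L'Hôpital 2 times (∞/∞ each time):
Eventually get 2!/(3e^x) → 0

Answer: 0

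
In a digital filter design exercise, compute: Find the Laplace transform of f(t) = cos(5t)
L{cos(wt)}=s/(s² + w²)
L{cos(5t)}=s/(s² + 25)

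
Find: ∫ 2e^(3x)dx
Since d/dx[e^(3x)] = 3e^(3x), we get 2/3 e^(3x) + C

Answer: (2/3)e^(3x) + C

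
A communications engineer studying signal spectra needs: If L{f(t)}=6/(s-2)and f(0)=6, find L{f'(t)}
L{f'(t)} = s·F(s) - f(0) = 6s/(s-2) - 6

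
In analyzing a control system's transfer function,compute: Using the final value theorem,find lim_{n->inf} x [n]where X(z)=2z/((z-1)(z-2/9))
Final value theorem: lim x[n] = lim_{z->1} (z-1)*X(z)
(z-1)*X(z) = 2z/(z-2/9)
As z->1: 2/(1 - 2/9) = 2/(7/9) = 18/7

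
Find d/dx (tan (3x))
Chain rule: d/dx[tan(u)]=sec²(u)·u' where u=3x
u'=3

Answer: 3·sec²(3x)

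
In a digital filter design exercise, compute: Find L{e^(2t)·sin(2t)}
First shifting: L{e^(at)f(t)} = F(s-a)
L{sin(2t)} = 2/(s²+4)
Shift: 2/((s-2)²+4)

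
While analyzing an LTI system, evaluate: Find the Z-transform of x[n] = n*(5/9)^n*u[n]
Using the property Z{n*a^n*u[n]} = az/(z-a)^2
With a = 5/9: X(z) = (5/9)z/(z - 5/9)^2, |z| > 5/9

Answer: (5/9)z/(z - 5/9)^2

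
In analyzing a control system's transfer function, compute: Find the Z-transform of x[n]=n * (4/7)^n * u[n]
Using the property Z{n*a^n*u[n]}=az/(z-a)^2
With a=4/7: X(z)=(4/7)z/(z - 4/7)^2, |z| > 4/7

Answer: (4/7)z/(z - 4/7)^2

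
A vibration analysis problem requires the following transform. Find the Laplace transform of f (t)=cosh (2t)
L{cosh(at)} = s/(s²-a²)
L{cosh(2t)} = s/(s²-4)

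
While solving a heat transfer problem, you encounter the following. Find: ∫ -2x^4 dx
Using power rule: ∫ -2x^4 dx=-2/5 x^5+C=(-2/5)x^5+C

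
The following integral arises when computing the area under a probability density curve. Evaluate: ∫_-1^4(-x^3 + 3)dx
Step 1: Find antiderivative F(x) = (-1/4)x^4+3x
Step 2: F(4) - F(-1) = -52 - (-13/4) = -195/4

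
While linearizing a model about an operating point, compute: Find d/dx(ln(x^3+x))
Chain rule: d/dx[ln(u)]=u'/u where u=x^3+x
u'=3x^2+1

Answer: (3x^2+1)/(x^3+x)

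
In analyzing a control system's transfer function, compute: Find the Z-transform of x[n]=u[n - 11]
Using the time-shift property: Z{u[n-11]} = z^(-11) * z/(z-1)
= z^(-10)/(z-1)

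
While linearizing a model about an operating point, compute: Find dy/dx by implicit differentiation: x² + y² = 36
Differentiate both sides: 2x + 2y·(dy/dx) = 0
Solve: dy/dx = -2x/(2y) = -x/y

Answer: dy/dx = -x/y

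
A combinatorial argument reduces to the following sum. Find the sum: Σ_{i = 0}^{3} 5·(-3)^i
Geometric series: S=a(1 - r^n)/(1 - r)
a=5, r=-3, n=4
S=5(1 - 81)/4=-100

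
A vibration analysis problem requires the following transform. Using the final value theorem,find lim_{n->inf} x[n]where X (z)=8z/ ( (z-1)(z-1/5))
Final value theorem: lim x[n] = lim_{z->1} (z-1) * X(z)
(z-1) * X(z) = 8z/(z-1/5)
As z->1: 8/(1-1/5) = 8/(4/5) = 10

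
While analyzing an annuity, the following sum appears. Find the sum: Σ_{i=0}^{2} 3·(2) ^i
Geometric series: S=a(1 - r^n)/(1 - r)
a=3, r=2, n=3
S=3(1 - 8)/-1=21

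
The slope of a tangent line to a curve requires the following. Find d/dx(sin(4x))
Chain rule: d/dx[sin(u)] = cos(u)·u' where u = 4x
u' = 4

Answer: 4·cos(4x)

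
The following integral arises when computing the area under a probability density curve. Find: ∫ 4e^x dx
Since d/dx[e^x]=+e^x, we get 4e^x+C

Answer: 4e^x+C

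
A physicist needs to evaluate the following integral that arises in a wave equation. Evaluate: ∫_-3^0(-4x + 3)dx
Step 1: Find antiderivative F(x)=-2x^2+3x
Step 2: F(0) - F(-3)=0 - (-27)=27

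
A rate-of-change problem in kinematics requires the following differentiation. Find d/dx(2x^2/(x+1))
Quotient rule: (f/g)'=(f'g - fg')/g²
f=2x^2, f'=4x
g=x + 1, g'=1

Answer: (4x·(x + 1) - 2x^2)/(x + 1)²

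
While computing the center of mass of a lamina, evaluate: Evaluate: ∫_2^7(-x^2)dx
Step 1: Find antiderivative F(x)=(-1/3)x^3
Step 2: F(7) - F(2)=-343/3 - (-8/3)=-335/3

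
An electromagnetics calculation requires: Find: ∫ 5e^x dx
Since d/dx[e^x] = + e^x, we get 5e^x + C

Answer: 5e^x + C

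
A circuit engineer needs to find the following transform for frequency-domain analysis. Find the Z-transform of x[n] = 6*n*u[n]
Z{n*u[n]} = z/(z-1)^2
By linearity: Z{6*n*u[n]} = 6z/(z-1)^2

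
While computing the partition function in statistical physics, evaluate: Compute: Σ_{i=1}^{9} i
Using formula: Σ i^1 = n(n + 1)/2 = 9·10/2 = 45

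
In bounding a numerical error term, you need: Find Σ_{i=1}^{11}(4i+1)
=4·Σ i+1·11=4·66+11=275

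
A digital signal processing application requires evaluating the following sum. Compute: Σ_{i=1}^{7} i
Using formula: Σ i^1 = n(n+1)/2 = 7·8/2 = 28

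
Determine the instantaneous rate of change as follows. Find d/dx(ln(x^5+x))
Chain rule: d/dx[ln(u)] = u'/u where u = x^5 + x
u' = 5x^4 + 1

Answer: (5x^4 + 1)/(x^5 + x)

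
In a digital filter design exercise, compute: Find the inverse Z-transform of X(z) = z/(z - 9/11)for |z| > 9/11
Standard pair: z/(z-a) <-> a^n * u[n] for causal signals
With a = 9/11: x[n] = (9/11)^n * u[n]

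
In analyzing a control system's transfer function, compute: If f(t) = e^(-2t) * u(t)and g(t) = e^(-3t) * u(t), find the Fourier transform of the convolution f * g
By the convolution theorem: F{f * g} = F(omega) * G(omega)
F(omega) = 1/(2 + j * omega), G(omega) = 1/(3 + j * omega)
F{f * g} = 1/((2 + j * omega)(3 + j * omega))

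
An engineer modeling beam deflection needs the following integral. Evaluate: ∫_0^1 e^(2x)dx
Antiderivative: (1/2)e^(2x)
Evaluate: (1/2)(e^2 - 1)

Answer: (e^2 - 1)/2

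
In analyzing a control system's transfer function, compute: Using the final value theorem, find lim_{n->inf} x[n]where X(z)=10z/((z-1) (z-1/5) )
Final value theorem: lim x[n]=lim_{z->1} (z-1) * X(z)
(z-1) * X(z)=10z/(z-1/5)
As z->1: 10/(1-1/5)=10/(4/5)=25/2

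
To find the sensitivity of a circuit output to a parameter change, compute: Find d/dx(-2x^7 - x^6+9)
Power rule: d/dx(ax^n)=n·a·x^(n-1)
Term by term: -14·x^6 - 6·x^5

Answer: -14x^6 - 6x^5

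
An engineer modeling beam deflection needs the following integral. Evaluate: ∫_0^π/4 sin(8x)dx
Antiderivative: -cos(8x)/8
Evaluate at bounds: [-cos(8·π/4)/8] - [-cos(8·0)/8]
= (-(1)+(1))/8 = 0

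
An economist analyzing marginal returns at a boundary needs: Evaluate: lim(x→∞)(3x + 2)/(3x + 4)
Divide numerator and denominator by x:
lim (3 + 2/x)/(3 + 4/x)=1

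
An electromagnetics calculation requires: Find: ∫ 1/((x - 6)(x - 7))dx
Partial fractions: 1/((x-6)(x-7))=A/(x-6)+B/(x-7)
A=-1, B=1
∫ [-1· 1/(x-6)+1· 1/(x-7)] dx
=(1)[ln|x-7| - ln|x-6|]+C

Answer: ln|(x-7)/(x-6)|+C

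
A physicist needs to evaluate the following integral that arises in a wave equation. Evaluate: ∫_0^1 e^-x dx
Antiderivative: -e^-x
Evaluate: -(e^-1-1)

Answer: (e^-1-1)/(-1)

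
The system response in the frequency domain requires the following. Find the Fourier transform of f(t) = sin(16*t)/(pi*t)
sin(W * t)/(pi * t)=(W/pi) * sinc(W * t/pi) is the impulse response of the ideal low-pass filter with cutoff W (here W=16).
Its Fourier transform is a rectangular function:
F(omega)=1 for |omega| < 16, 0 otherwise

Answer: rect(omega/32) [i.e., 1 for |omega| < 16, 0 otherwise]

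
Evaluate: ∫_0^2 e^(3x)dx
Antiderivative: (1/3)e^(3x)
Evaluate: (1/3)(e^6 - 1)

Answer: (e^6 - 1)/3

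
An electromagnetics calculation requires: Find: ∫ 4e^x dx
Since d/dx[e^x]=+e^x, we get 4e^x+C

Answer: 4e^x+C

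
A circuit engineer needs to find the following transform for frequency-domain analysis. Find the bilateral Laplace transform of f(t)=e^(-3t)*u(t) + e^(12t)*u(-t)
For e^(-3t) * u(t): L = 1/(s+3), Re(s) > -3
For e^(12t) * u(-t): L = -1/(s-12), Re(s) < 12
Combined: F(s) = 1/(s+3)-1/(s-12), -3 < Re(s) < 12

Answer: 1/(s+3)-1/(s-12), ROC: -3 < Re(s) < 12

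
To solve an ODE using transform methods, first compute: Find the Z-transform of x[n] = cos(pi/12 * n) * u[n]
Z{cos(w0 * n) * u[n]} = z(z - cos(w0))/(z^2-2z * cos(w0)+1)
With w0 = pi/12: X(z) = z(z - cos(pi/12))/(z^2-2z * cos(pi/12)+1)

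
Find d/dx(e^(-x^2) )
Chain rule: d/dx[e^u]=e^u · u' where u=-x^2
u'=-2x

Answer: -2x·e^(-x^2)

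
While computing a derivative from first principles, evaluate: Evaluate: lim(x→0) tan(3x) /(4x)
tan(u) ≈ u for small u:
tan(3x)/(4x) ≈ 3x/(4x)=3/4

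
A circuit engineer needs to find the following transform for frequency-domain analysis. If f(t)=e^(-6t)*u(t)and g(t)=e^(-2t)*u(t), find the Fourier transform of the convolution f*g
By the convolution theorem: F{f*g} = F(omega)*G(omega)
F(omega) = 1/(6 + j*omega), G(omega) = 1/(2 + j*omega)
F{f*g} = 1/((6 + j*omega)(2 + j*omega))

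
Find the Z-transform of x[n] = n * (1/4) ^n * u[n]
Using the property Z{n*a^n*u[n]}=az/(z-a)^2
With a=1/4: X(z)=(1/4)z/(z - 1/4)^2, |z| > 1/4

Answer: (1/4)z/(z - 1/4)^2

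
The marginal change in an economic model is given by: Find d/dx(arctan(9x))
d/dx[arctan(u)]=u'/(1 + u²), u=9x, u'=9

Answer: 9/(1 + 81x²)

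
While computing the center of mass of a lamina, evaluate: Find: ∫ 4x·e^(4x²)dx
Let u=4x², du=8x dx
∫ (1/2)e^u du=e^u/2+C

Answer: e^(4x²)/2+C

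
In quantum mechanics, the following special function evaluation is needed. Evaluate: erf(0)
erf(0)=0 (error function is odd and erf(0)=0 by definition)

Answer: 0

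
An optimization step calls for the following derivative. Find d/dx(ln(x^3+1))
Chain rule: d/dx[ln(u)] = u'/u where u = x^3+1
u' = 3x^2

Answer: (3x^2)/(x^3+1)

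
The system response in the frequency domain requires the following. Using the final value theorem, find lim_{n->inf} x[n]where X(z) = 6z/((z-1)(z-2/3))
Final value theorem: lim x[n] = lim_{z->1} (z-1)*X(z)
(z-1)*X(z) = 6z/(z-2/3)
As z->1: 6/(1 - 2/3) = 6/(1/3) = 18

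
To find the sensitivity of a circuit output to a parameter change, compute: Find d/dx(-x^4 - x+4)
Power rule: d/dx(ax^n)=n·a·x^(n-1)
Term by term: -4·x^3-1

Answer: -4x^3-1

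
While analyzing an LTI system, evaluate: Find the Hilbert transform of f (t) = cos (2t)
The Hilbert transform shifts each frequency component by -pi/2.
H{cos(wt)}=sin(wt)
With w=2: H{cos(2t)}=sin(2t)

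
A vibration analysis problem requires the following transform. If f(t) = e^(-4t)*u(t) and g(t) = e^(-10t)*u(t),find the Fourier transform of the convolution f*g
By the convolution theorem: F{f*g} = F(omega)*G(omega)
F(omega) = 1/(4 + j*omega), G(omega) = 1/(10 + j*omega)
F{f*g} = 1/((4 + j*omega)(10 + j*omega))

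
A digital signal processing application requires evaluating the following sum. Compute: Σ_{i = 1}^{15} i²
Using formula: Σ i^2=n(n+1)(2n+1)/6=15·16·31/6=1240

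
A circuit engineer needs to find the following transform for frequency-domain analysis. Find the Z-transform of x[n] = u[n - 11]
Using the time-shift property: Z{u[n-11]} = z^(-11)*z/(z-1)
= z^(-10)/(z-1)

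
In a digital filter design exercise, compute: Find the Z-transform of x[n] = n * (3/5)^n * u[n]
Using the property Z{n*a^n*u[n]}=az/(z-a)^2
With a=3/5: X(z)=(3/5)z/(z - 3/5)^2, |z| > 3/5

Answer: (3/5)z/(z - 3/5)^2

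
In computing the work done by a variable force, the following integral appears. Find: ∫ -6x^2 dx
Using power rule: ∫ -6x^2 dx = -6/3 x^3+C = -2x^3+C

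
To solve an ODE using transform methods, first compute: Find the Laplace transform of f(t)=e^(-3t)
L{e^(at)}=1/(s-a)
L{e^(-3t)}=1/(s+3)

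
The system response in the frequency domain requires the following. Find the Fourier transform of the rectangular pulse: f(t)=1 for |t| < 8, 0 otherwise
F(omega) = integral from -8 to 8 of e^(-j * omega * t) dt
= 2 * sin(8 * omega)/omega = 16 * sinc(8 * omega/pi)

Answer: 2 * sin(8 * omega)/omega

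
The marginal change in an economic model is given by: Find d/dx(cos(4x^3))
Chain rule: d/dx[cos(u)] = -sin(u)·u' where u = 4x^3
u' = 12x^2

Answer: -12x^2·sin(4x^3)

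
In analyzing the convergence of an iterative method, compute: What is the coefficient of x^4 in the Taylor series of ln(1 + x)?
ln(1+x) = Σ (-1)^(n+1) x^n/n
Coefficient of x^4 = (-1)^5/4 = -1/4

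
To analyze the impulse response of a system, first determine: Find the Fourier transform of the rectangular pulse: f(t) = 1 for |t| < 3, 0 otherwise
F(omega) = integral from -3 to 3 of e^(-j * omega * t) dt
= 2 * sin(3 * omega)/omega = 6 * sinc(3 * omega/pi)

Answer: 2 * sin(3 * omega)/omega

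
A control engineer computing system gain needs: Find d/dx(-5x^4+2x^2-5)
Power rule: d/dx(ax^n) = n·a·x^(n-1)
Term by term: -20·x^3+4·x

Answer: -20x^3+4x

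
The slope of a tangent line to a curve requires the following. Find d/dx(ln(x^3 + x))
Chain rule: d/dx[ln(u)]=u'/u where u=x^3+x
u'=3x^2+1

Answer: (3x^2+1)/(x^3+x)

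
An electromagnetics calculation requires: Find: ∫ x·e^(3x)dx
Integration by parts: u = x, dv = e^(3x) dx
du = dx, v = e^(3x)/3
= x·e^(3x)/3 - ∫ e^(3x)/3 dx
= x·e^(3x)/3 - e^(3x)/9+C

Answer: e^(3x)(x/3-1/9)+C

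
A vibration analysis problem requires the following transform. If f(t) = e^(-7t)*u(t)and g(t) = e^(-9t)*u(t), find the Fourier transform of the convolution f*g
By the convolution theorem: F{f * g} = F(omega) * G(omega)
F(omega) = 1/(7+j * omega), G(omega) = 1/(9+j * omega)
F{f * g} = 1/((7+j * omega)(9+j * omega))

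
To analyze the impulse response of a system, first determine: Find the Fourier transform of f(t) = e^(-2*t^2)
The Fourier transform of a Gaussian e^(-a * t^2) is sqrt(pi/a) * e^(-omega^2/(4a)).
With a=2: F(omega)=sqrt(pi/2) * e^(-omega^2/8)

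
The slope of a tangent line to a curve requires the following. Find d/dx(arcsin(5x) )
d/dx[arcsin(u)]=u'/√(1-u²), u=5x, u'=5

Answer: 5/√(1 - 25x²)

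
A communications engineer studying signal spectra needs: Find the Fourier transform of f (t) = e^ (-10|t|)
Using the standard pair: F{e^(-a|t|)} = 2a/(a^2 + omega^2)
With a = 10: F(omega) = 20/(100 + omega^2)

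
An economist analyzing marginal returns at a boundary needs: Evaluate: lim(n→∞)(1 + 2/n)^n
This is the definition of e^2: lim(1+2/n)^n = e^2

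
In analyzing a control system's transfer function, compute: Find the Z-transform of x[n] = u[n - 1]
Using the time-shift property: Z{u[n-1]}=z^(-1) * z/(z-1)
=z^(0)/(z-1)

Answer: 1/(z-1)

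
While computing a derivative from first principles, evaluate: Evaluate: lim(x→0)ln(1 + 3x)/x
L'Hôpital (0/0): lim 3/(1 + 3x) / 1 = 3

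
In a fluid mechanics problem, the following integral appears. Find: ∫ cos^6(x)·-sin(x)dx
Let u=cos(x), du=-sin(x) dx
∫ u^6 du=u^7/7+C

Answer: cos^7(x)/7+C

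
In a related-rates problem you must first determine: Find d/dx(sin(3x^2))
Chain rule: d/dx[sin(u)] = cos(u)·u' where u = 3x^2
u' = 6x

Answer: 6x·cos(3x^2)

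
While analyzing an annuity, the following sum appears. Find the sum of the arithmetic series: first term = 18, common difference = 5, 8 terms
Last term: a_n=18+(8-1)·5=53
Sum=n(a_1+a_n)/2=8(18+53)/2=284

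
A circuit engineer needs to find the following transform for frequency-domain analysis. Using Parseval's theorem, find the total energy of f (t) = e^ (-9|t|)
Parseval's theorem: E=integral |f(t)|^2 dt=(1/2pi) integral |F(omega)|^2 domega
E=integral_{-inf}^{inf} e^(-18|t|) dt=2*integral_0^inf e^(-18t) dt=2/(2*9)=1/9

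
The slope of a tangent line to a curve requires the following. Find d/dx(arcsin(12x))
d/dx[arcsin(u)] = u'/√(1-u²), u = 12x, u' = 12

Answer: 12/√(1-144x²)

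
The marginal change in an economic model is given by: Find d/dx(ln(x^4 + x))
Chain rule: d/dx[ln(u)] = u'/u where u = x^4+x
u' = 4x^3+1

Answer: (4x^3+1)/(x^4+x)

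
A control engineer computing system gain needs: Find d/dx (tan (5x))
Chain rule: d/dx[tan(u)] = sec²(u)·u' where u = 5x
u' = 5

Answer: 5·sec²(5x)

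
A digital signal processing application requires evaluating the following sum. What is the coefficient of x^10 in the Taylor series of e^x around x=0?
Taylor series of e^x = Σ x^n/n!
Coefficient of x^10 = 1/10! = 1/3628800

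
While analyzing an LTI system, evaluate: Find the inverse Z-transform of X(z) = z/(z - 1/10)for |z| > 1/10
Standard pair: z/(z-a) <-> a^n * u[n] for causal signals
With a = 1/10: x[n] = (1/10)^n * u[n]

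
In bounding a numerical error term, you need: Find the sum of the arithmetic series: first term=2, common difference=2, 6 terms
Last term: a_n=2+(6-1)·2=12
Sum=n(a_1+a_n)/2=6(2+12)/2=42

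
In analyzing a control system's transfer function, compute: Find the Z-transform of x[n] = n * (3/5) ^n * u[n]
Using the property Z{n*a^n*u[n]}=az/(z-a)^2
With a=3/5: X(z)=(3/5)z/(z - 3/5)^2, |z| > 3/5

Answer: (3/5)z/(z - 3/5)^2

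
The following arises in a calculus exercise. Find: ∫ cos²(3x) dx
Using identity cos²(u)=(1 + cos(2u))/2:
∫ (1 + cos(6x))/2 dx=x/2 + sin(6x)/12 + C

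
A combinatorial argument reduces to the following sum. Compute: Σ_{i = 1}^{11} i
Using formula: Σ i^1 = n(n+1)/2 = 11·12/2 = 66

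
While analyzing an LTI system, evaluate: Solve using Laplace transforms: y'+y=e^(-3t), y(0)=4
Take L: sY - 4 + Y = 1/(s + 3)
Y(s + 1) = 1/(s + 3) + 4
Y = 1/((s + 3)(s + 1)) + 4/(s + 1)
Partial fractions: 1/((s + 3)(s + 1)) = -(1/2)/(s + 3) + (1/2)/(s + 1)
So Y = -(1/2)/(s + 3) + (9/2)/(s + 1)
Inverse Laplace transform (L^(-1){1/(s + 3)} = e^(-3t), L^(-1){1/(s + 1)} = e^(-t)):

Answer: y(t) = (-1/2)·e^(-3t) + (9/2)·e^(-t)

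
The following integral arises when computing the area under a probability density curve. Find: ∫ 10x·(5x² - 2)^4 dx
Let u=5x² - 2, du=10x dx
∫ u^4 du=u^5/5+C

Answer: (5x² - 2)^5/5+C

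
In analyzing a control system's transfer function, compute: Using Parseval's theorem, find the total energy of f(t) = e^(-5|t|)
Parseval's theorem: E = integral |f(t)|^2 dt = (1/2pi) integral |F(omega)|^2 domega
E = integral_{-inf}^{inf} e^(-10|t|) dt = 2 * integral_0^inf e^(-10t) dt = 2/(2 * 5) = 1/5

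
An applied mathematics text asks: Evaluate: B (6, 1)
B(x,y)=Γ(x)Γ(y)/Γ(x+y)=(x-1)!(y-1)!/(x+y-1)!
B(6,1)=5!·0!/6!=1/6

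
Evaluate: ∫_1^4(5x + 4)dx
Step 1: Find antiderivative F(x)=(5/2)x^2+4x
Step 2: F(4) - F(1)=56 - (13/2)=99/2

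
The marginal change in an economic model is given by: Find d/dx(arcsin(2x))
d/dx[arcsin(u)] = u'/√(1-u²), u = 2x, u' = 2

Answer: 2/√(1-4x²)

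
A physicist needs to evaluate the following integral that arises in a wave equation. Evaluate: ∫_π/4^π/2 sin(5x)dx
Antiderivative: -cos(5x)/5
Evaluate at bounds: [-cos(5·π/2)/5] - [-cos(5·π/4)/5]
=(-(0)+(-√2/2))/5=-√2/10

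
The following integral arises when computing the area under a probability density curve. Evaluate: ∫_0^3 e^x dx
Antiderivative: e^x
Evaluate: (e^3-1)

Answer: e^3-1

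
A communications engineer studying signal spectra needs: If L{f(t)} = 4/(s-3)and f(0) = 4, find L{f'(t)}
L{f'(t)}=s·F(s) - f(0)=4s/(s-3)-4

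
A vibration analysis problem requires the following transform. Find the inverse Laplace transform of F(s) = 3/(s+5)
L^(-1){3/(s-a)}=c·e^(at)
Here a=-5, c=3

Answer: 3e^(-5t)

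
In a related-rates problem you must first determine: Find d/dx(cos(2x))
Chain rule: d/dx[cos(u)]=-sin(u)·u' where u=2x
u'=2

Answer: -2·sin(2x)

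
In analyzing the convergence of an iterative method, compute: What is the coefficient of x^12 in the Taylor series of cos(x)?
cos(x)=Σ (-1)^k x^(2k)/(2k)!
For x^12: (-1)^6/12!=1/479001600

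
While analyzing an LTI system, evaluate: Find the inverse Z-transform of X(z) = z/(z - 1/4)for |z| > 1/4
Standard pair: z/(z-a) <-> a^n*u[n] for causal signals
With a = 1/4: x[n] = (1/4)^n*u[n]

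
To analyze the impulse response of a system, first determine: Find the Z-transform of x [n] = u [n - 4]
Using the time-shift property: Z{u[n-4]} = z^(-4)*z/(z-1)
= z^(-3)/(z-1)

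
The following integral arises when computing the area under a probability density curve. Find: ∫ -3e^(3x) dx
Since d/dx[e^(3x)] = 3e^(3x), we get -1 e^(3x)+C

Answer: -e^(3x)+C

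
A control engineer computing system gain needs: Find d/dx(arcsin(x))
d/dx[arcsin(u)] = u'/√(1-u²), u = x, u' = 1

Answer: 1/√(1-x²)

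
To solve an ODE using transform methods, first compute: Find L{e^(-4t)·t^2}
First shifting: L{e^(at)f(t)}=F(s-a)
L{t^2}=2/s^3
Shift s → s + 4: 2/(s + 4)^3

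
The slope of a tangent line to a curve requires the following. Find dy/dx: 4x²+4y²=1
Differentiate: 8x + 8y·(dy/dx)=0
dy/dx=-8x/(8y)=-1·(x/y)

Answer: dy/dx=-1·(x/y)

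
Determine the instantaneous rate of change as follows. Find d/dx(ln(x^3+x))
Chain rule: d/dx[ln(u)]=u'/u where u=x^3+x
u'=3x^2+1

Answer: (3x^2+1)/(x^3+x)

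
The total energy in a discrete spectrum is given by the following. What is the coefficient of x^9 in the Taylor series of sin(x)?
sin(x)=Σ (-1)^k x^(2k + 1)/(2k + 1)!
For x^9: (-1)^4/9!=1/362880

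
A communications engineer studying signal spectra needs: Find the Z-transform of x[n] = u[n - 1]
Using the time-shift property: Z{u[n-1]}=z^(-1)*z/(z-1)
=z^(0)/(z-1)

Answer: 1/(z-1)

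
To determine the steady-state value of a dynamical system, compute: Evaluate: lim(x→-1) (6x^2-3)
Polynomial is continuous, so substitute x = -1:
6·(-1)^2-3 = 3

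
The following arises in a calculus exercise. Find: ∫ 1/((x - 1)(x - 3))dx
Partial fractions: 1/((x-1)(x-3)) = A/(x-1) + B/(x-3)
A = -1/2, B = 1/2
∫ [-1/2· 1/(x-1) + 1/2· 1/(x-3)] dx
= (1/2)[ln|x-3| - ln|x-1|] + C

Answer: (1/2)·ln|(x-3)/(x-1)| + C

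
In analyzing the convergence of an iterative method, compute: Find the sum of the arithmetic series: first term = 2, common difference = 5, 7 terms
Last term: a_n=2 + (7 - 1)·5=32
Sum=n(a_1 + a_n)/2=7(2 + 32)/2=119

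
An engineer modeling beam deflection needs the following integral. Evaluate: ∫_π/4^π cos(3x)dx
Antiderivative: sin(3x)/3
Evaluate at bounds: [sin(3·π)/3] - [sin(3·π/4)/3]
= ((0) - (√2/2))/3 = -√2/6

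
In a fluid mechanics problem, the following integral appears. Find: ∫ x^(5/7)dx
Power rule: ∫ x^(5/7) dx = x^(12/7)/(12/7) + C

Answer: (7/12)·x^(12/7) + C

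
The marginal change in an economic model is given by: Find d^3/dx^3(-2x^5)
Apply power rule 3 times:
d^1: -10x^4
d^2: -40x^3
d^3: -120x^2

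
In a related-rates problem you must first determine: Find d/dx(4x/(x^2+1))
Quotient rule: (f/g)' = (f'g - fg')/g²
f = 4x, f' = 4
g = x^2 + 1, g' = 2x

Answer: (4·(x^2 + 1) - 8x^2)/(x^2 + 1)²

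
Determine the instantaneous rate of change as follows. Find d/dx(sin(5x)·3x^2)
Product rule: (fg)' = f'g+fg'
f = sin(5x), f' = 5·cos(5x)
g = 3x^2, g' = 6x

Answer: 15·cos(5x)·x^2+6·sin(5x)·x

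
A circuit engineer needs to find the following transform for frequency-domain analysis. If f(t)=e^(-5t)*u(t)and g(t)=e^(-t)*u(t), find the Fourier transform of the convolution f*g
By the convolution theorem: F{f * g} = F(omega) * G(omega)
F(omega) = 1/(5+j * omega), G(omega) = 1/(1+j * omega)
F{f * g} = 1/((5+j * omega)(1+j * omega))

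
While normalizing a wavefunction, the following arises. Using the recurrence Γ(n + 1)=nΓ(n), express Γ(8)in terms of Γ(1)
Γ(8)=7Γ(7)=7·6Γ(6)=...=7!·Γ(1)=5040·Γ(1)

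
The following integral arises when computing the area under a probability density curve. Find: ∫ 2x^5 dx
Using power rule: ∫ 2x^5 dx = 2/6 x^6 + C = (1/3)x^6 + C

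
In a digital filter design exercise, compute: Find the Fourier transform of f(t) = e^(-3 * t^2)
The Fourier transform of a Gaussian e^(-a*t^2) is sqrt(pi/a)*e^(-omega^2/(4a)).
With a=3: F(omega)=sqrt(pi/3)*e^(-omega^2/12)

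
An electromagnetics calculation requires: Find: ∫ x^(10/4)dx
Power rule: ∫ x^(5/2) dx = x^(7/2)/(7/2)+C

Answer: (2/7)·x^(7/2)+C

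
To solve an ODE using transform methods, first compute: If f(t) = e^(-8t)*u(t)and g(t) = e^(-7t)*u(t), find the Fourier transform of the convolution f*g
By the convolution theorem: F{f * g}=F(omega) * G(omega)
F(omega)=1/(8 + j * omega), G(omega)=1/(7 + j * omega)
F{f * g}=1/((8 + j * omega)(7 + j * omega))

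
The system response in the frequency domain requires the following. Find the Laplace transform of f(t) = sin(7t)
L{sin(wt)} = w/(s² + w²)
L{sin(7t)} = 7/(s² + 49)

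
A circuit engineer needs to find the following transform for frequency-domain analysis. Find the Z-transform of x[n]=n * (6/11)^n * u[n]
Using the property Z{n*a^n*u[n]}=az/(z-a)^2
With a=6/11: X(z)=(6/11)z/(z - 6/11)^2, |z| > 6/11

Answer: (6/11)z/(z - 6/11)^2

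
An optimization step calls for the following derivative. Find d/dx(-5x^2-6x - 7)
Power rule: d/dx(ax^n)=n·a·x^(n-1)
Term by term: -10·x - 6

Answer: -10x - 6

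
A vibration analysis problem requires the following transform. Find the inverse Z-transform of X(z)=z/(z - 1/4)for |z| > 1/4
Standard pair: z/(z-a) <-> a^n*u[n] for causal signals
With a = 1/4: x[n] = (1/4)^n*u[n]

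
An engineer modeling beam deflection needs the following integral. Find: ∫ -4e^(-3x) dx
Since d/dx[e^(-3x)] = -3e^(-3x), we get 4/3 e^(-3x) + C

Answer: (4/3)e^(-3x) + C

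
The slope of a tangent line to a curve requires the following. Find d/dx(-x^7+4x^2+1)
Power rule: d/dx(ax^n) = n·a·x^(n-1)
Term by term: -7·x^6+8·x

Answer: -7x^6+8x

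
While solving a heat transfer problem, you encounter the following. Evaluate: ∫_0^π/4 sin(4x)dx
Antiderivative: -cos(4x)/4
Evaluate at bounds: [-cos(4·π/4)/4] - [-cos(4·0)/4]
= (-(-1)+(1))/4 = 1/2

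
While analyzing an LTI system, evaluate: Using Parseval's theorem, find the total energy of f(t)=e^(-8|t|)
Parseval's theorem: E=integral |f(t)|^2 dt=(1/2pi) integral |F(omega)|^2 domega
E=integral_{-inf}^{inf} e^(-16|t|) dt=2*integral_0^inf e^(-16t) dt=2/(2*8)=1/8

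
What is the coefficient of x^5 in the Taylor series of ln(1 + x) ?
ln(1+x) = Σ (-1)^(n+1) x^n/n
Coefficient of x^5 = (-1)^6/5 = 1/5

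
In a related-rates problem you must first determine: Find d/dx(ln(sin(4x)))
Chain rule: d/dx[ln(u)]=u'/u where u=sin(4x)
u'=4cos(4x)

Answer: (4cos(4x))/(sin(4x))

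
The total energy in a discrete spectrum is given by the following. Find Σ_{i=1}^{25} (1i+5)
= 1·Σ i+5·25 = 1·325+125 = 450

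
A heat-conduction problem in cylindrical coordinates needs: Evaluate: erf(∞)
erf(∞) = 1 (the error function converges to 1)

Answer: 1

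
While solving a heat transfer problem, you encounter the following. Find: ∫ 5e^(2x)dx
Since d/dx[e^(2x)] = 2e^(2x), we get 5/2 e^(2x) + C

Answer: (5/2)e^(2x) + C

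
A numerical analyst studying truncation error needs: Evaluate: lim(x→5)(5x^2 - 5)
Polynomial is continuous, so substitute x = 5:
5·5^2-5 = 120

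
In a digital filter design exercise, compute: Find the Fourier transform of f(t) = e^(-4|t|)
Using the standard pair: F{e^(-a|t|)}=2a/(a^2 + omega^2)
With a=4: F(omega)=8/(16 + omega^2)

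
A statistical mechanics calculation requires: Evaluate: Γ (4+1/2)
Γ(n+1/2) = (2n)!√π/(4^n·n!)
= 40320√π/(256·24) = (105/16)·√π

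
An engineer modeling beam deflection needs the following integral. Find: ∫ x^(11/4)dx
Power rule: ∫ x^(11/4) dx=x^(15/4)/(15/4)+C

Answer: (4/15)·x^(15/4)+C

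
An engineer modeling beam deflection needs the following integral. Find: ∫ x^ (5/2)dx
Power rule: ∫ x^(5/2) dx=x^(7/2)/(7/2) + C

Answer: (2/7)·x^(7/2) + C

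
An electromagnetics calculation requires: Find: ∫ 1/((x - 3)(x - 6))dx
Partial fractions: 1/((x-3)(x-6))=A/(x-3)+B/(x-6)
A=-1/3, B=1/3
∫ [-1/3· 1/(x-3)+1/3· 1/(x-6)] dx
=(1/3)[ln|x-6| - ln|x-3|]+C

Answer: (1/3)·ln|(x-6)/(x-3)|+C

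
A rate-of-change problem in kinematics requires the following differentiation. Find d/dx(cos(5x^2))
Chain rule: d/dx[cos(u)]=-sin(u)·u' where u=5x^2
u'=10x

Answer: -10x·sin(5x^2)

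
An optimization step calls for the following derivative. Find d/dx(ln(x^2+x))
Chain rule: d/dx[ln(u)]=u'/u where u=x^2+x
u'=2x+1

Answer: (2x+1)/(x^2+x)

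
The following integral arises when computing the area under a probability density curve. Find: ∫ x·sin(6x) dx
By parts: u = x, dv = sin(6x) dx
du = dx, v = -cos(6x)/6
= -x·cos(6x)/6 + sin(6x)/6² + C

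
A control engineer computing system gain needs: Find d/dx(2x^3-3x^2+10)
Power rule: d/dx(ax^n)=n·a·x^(n-1)
Term by term: 6·x^2 - 6·x

Answer: 6x^2 - 6x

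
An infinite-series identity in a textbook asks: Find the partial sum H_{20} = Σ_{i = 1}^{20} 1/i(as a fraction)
H_20 = 1+1/2+1/3+...+1/20
= 55835135/15519504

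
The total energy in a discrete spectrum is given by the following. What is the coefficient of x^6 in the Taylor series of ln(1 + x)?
ln(1 + x) = Σ (-1)^(n + 1) x^n/n
Coefficient of x^6 = (-1)^7/6 = -1/6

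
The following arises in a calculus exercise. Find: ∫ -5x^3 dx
Using power rule: ∫ -5x^3 dx=-5/4 x^4 + C=(-5/4)x^4 + C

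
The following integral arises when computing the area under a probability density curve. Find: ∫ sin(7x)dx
Using substitution u = 7x: ∫ sin(u) du/7 = -cos(u)/7 + C

Answer: (-1/7)cos(7x) + C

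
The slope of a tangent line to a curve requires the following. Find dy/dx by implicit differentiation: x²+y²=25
Differentiate both sides: 2x+2y·(dy/dx)=0
Solve: dy/dx=-2x/(2y)=-x/y

Answer: dy/dx=-x/y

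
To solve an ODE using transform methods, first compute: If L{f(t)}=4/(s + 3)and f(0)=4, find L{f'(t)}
L{f'(t)}=s·F(s) - f(0)=4s/(s+3)-4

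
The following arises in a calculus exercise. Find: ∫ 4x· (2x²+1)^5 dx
Let u = 2x² + 1, du = 4x dx
∫ u^5 du = u^6/6 + C

Answer: (2x² + 1)^6/6 + C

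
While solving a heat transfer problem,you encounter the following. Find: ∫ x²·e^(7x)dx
Integration by parts twice:
First: u = x², dv = e^(7x) dx => x²e^(7x)/7 - (2/7)∫ xe^(7x) dx
Second (∫ xe^(7x) dx): xe^(7x)/7 - e^(7x)/49
Combining: e^(7x)(x²/7 - 2x/49 + 2/343) + C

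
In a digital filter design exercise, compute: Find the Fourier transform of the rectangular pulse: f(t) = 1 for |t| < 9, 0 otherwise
F(omega)=integral from -9 to 9 of e^(-j * omega * t) dt
=2 * sin(9 * omega)/omega=18 * sinc(9 * omega/pi)

Answer: 2 * sin(9 * omega)/omega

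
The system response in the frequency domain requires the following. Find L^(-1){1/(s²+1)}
L^(-1){w/(s²+w²)} = sin(wt)
Here w = 1

Answer: sin(t)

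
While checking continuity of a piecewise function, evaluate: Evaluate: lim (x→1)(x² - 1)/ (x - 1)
Factor: (x² - 1)=(x-1)(x+1)
Cancel (x-1): lim(x→1) (x+1)=2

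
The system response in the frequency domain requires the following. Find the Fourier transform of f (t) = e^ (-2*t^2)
The Fourier transform of a Gaussian e^(-a*t^2) is sqrt(pi/a)*e^(-omega^2/(4a)).
With a=2: F(omega)=sqrt(pi/2)*e^(-omega^2/8)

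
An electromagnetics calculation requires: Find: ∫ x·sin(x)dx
By parts: u=x, dv=sin(x) dx
du=dx, v=-cos(x)
=-x·cos(x) + sin(x) + C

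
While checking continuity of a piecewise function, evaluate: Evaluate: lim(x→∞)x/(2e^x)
Apply L'Hôpital 1 times (∞/∞ each time):
Eventually get 1!/(2e^x) → 0

Answer: 0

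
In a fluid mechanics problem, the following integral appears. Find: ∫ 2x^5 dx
Using power rule: ∫ 2x^5 dx=2/6 x^6+C=(1/3)x^6+C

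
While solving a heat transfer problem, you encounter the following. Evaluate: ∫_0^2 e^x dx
Antiderivative: e^x
Evaluate: (e^2 - 1)

Answer: e^2 - 1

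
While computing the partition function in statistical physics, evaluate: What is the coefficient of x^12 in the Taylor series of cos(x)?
cos(x) = Σ (-1)^k x^(2k)/(2k)!
For x^12: (-1)^6/12! = 1/479001600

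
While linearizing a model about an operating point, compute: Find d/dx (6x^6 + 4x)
Power rule: d/dx(ax^n)=n·a·x^(n-1)
Term by term: 36·x^5+4

Answer: 36x^5+4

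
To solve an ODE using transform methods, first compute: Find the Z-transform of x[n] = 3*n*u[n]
Z{n * u[n]}=z/(z-1)^2
By linearity: Z{3 * n * u[n]}=3z/(z-1)^2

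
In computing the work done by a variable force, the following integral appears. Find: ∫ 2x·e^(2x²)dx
Let u = 2x², du = 4x dx
∫ (1/2)e^u du = e^u/2 + C

Answer: e^(2x²)/2 + C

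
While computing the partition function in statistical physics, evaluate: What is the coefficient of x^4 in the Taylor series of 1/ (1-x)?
1/(1-x)=Σ x^n for |x|<1
All coefficients are 1

Answer: 1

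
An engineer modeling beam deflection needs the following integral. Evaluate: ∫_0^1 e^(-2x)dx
Antiderivative: (1/(-2))e^(-2x)
Evaluate: (1/(-2))(e^-2 - 1)

Answer: (e^-2 - 1)/(-2)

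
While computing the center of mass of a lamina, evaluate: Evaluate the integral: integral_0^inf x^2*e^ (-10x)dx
This is a Gamma integral. Substitute u = 10x (du = 10 dx):
integral_0^inf x^2 * e^(-10x) dx = (1/10^3) integral_0^inf u^2 * e^(-u) du
= Gamma(3)/10^3 = 2!/10^3 = 2/1000

Answer: 1/500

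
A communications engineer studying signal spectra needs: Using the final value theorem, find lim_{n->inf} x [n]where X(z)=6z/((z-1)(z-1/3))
Final value theorem: lim x[n] = lim_{z->1} (z-1) * X(z)
(z-1) * X(z) = 6z/(z-1/3)
As z->1: 6/(1 - 1/3) = 6/(2/3) = 9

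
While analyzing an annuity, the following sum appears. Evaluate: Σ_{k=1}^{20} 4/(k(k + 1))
Partial fractions: 4/(k(k + 1)) = 4/k - 4/(k + 1)
Telescoping sum: 4(1 - 1/21) = 4·20/21

Answer: 80/21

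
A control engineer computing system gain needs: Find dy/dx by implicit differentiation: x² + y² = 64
Differentiate both sides: 2x+2y·(dy/dx) = 0
Solve: dy/dx = -2x/(2y) = -x/y

Answer: dy/dx = -x/y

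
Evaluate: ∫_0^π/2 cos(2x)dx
Antiderivative: sin(2x)/2
Evaluate at bounds: [sin(2·π/2)/2] - [sin(2·0)/2]
=((0) - (0))/2=0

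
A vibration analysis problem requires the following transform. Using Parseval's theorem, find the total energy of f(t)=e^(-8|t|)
Parseval's theorem: E=integral |f(t)|^2 dt=(1/2pi) integral |F(omega)|^2 domega
E=integral_{-inf}^{inf} e^(-16|t|) dt=2 * integral_0^inf e^(-16t) dt=2/(2 * 8)=1/8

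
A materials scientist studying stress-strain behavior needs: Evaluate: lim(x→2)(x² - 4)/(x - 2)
Factor: (x² - 4) = (x-2)(x+2)
Cancel (x-2): lim(x→2) (x+2) = 4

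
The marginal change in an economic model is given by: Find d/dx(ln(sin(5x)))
Chain rule: d/dx[ln(u)]=u'/u where u=sin(5x)
u'=5cos(5x)

Answer: (5cos(5x))/(sin(5x))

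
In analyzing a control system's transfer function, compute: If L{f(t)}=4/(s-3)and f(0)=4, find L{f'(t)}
L{f'(t)}=s·F(s) - f(0)=4s/(s-3)-4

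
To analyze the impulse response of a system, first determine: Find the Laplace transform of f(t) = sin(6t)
L{sin(wt)}=w/(s² + w²)
L{sin(6t)}=6/(s² + 36)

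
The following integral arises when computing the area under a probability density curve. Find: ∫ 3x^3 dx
Using power rule: ∫ 3x^3 dx=3/4 x^4 + C=(3/4)x^4 + C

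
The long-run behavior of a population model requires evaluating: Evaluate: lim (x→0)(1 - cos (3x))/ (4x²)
Using 1-cos(u) ≈ u²/2 for small u:
(1-cos(3x)) ≈ (3x)²/2=9x²/2
So limit=9/(2·4)=9/8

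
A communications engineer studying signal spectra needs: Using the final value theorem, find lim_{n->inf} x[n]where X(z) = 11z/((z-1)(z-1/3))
Final value theorem: lim x[n]=lim_{z->1} (z-1) * X(z)
(z-1) * X(z)=11z/(z-1/3)
As z->1: 11/(1-1/3)=11/(2/3)=33/2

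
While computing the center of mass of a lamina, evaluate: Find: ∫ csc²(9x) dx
Since d/dx[-cot(9x)] = 9csc²(9x), integral = -cot(9x)/9+C

Answer: (-1/9)cot(9x)+C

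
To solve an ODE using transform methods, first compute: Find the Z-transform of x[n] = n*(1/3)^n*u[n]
Using the property Z{n * a^n * u[n]}=az/(z-a)^2
With a=1/3: X(z)=(1/3)z/(z - 1/3)^2, |z| > 1/3

Answer: (1/3)z/(z - 1/3)^2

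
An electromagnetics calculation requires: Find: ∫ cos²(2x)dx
Using identity cos²(u) = (1 + cos(2u))/2:
∫ (1 + cos(4x))/2 dx = x/2 + sin(4x)/8 + C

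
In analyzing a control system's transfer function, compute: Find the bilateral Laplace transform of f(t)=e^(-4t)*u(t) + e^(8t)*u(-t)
For e^(-4t)*u(t): L=1/(s + 4), Re(s) > -4
For e^(8t)*u(-t): L=-1/(s-8), Re(s) < 8
Combined: F(s)=1/(s + 4) - 1/(s-8), -4 < Re(s) < 8

Answer: 1/(s + 4) - 1/(s-8), ROC: -4 < Re(s) < 8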